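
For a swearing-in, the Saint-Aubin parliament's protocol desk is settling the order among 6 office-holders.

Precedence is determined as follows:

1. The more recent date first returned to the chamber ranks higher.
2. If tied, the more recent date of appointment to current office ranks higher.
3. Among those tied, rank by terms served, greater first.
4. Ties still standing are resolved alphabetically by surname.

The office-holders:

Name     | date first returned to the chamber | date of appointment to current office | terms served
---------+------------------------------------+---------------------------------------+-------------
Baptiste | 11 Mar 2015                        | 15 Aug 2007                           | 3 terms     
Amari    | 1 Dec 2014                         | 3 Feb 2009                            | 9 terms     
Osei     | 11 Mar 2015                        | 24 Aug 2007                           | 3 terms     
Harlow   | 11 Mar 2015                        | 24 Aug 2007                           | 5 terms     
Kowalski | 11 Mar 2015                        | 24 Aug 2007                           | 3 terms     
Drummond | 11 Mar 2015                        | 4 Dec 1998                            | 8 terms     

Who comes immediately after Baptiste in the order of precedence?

Drummond

By date first returned to the chamber (later first): Harlow, Kowalski, Osei, Baptiste and Drummond (each 11 Mar 2015); then Amari (1 Dec 2014).
Among Harlow, Kowalski, Osei, Baptiste and Drummond, by date of appointment to current office (later first): Harlow, Kowalski and Osei (24 Aug 2007) before Baptiste (15 Aug 2007) before Drummond (4 Dec 1998).
Among Harlow, Kowalski and Osei, by terms served (higher first): Harlow (5 terms) before Kowalski and Osei (3 terms).
Among Kowalski and Osei, alphabetically by surname: Kowalski before Osei.
Order: Harlow, Kowalski, Osei, Baptiste, Drummond, Amari.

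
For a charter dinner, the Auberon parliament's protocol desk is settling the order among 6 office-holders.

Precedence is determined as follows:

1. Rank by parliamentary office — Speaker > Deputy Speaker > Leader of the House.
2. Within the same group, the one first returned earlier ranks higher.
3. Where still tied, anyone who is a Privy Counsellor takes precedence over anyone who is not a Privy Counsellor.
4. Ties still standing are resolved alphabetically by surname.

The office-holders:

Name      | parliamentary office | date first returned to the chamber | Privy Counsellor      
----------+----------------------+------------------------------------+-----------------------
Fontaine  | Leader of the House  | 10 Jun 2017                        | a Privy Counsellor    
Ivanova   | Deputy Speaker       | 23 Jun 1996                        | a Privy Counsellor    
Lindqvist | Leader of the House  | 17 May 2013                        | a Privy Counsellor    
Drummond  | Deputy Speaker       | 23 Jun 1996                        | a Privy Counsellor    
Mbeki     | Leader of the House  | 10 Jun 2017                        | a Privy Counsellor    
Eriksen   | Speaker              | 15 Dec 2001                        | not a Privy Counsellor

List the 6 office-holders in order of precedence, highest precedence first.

By parliamentary office: Eriksen (Speaker); then Drummond and Ivanova (Deputy Speaker); then Lindqvist, Fontaine and Mbeki (Leader of the House).
Drummond and Ivanova both have date first returned to the chamber 23 Jun 1996, so the next rule applies.
Drummond and Ivanova are each a Privy Counsellor, so the next rule applies.
Among Drummond and Ivanova, alphabetically by surname: Drummond before Ivanova.
Among Lindqvist, Fontaine and Mbeki, by date first returned to the chamber (earlier first): Lindqvist (17 May 2013) before Fontaine and Mbeki (10 Jun 2017).
Fontaine and Mbeki are each a Privy Counsellor, so the next rule applies.
Among Fontaine and Mbeki, alphabetically by surname: Fontaine before Mbeki.
Full order: Eriksen, Drummond, Ivanova, Lindqvist, Fontaine, Mbeki.

Eriksen, Drummond, Ivanova, Lindqvist, Fontaine, Mbeki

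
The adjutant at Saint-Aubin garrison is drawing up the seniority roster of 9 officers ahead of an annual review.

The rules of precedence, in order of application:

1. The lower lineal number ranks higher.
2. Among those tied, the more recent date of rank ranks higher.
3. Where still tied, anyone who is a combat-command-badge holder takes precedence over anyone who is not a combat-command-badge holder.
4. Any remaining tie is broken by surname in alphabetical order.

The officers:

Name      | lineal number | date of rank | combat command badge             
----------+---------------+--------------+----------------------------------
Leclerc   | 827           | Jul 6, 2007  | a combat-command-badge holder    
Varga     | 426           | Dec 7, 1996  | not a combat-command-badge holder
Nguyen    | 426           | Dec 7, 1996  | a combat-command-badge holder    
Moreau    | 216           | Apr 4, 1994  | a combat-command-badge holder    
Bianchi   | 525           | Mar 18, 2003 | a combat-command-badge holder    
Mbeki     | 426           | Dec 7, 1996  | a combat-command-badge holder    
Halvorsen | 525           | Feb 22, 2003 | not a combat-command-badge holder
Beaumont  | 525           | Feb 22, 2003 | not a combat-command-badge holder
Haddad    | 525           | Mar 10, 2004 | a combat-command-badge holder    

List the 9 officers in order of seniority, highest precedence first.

Moreau, Mbeki, Nguyen, Varga, Haddad, Bianchi, Beaumont, Halvorsen, Leclerc

By lineal number (lower first): Moreau (216); then Mbeki, Nguyen and Varga (each 426); then Haddad, Bianchi, Beaumont and Halvorsen (each 525); then Leclerc (827).
Mbeki, Nguyen and Varga all have date of rank Dec 7, 1996, so the next rule applies.
Among Mbeki, Nguyen and Varga, a combat-command-badge holder before not a combat-command-badge holder: Mbeki and Nguyen (a combat-command-badge holder) before Varga (not a combat-command-badge holder).
Among Mbeki and Nguyen, alphabetically by surname: Mbeki before Nguyen.
Among Haddad, Bianchi, Beaumont and Halvorsen, by date of rank (later first): Haddad (Mar 10, 2004) before Bianchi (Mar 18, 2003) before Beaumont and Halvorsen (Feb 22, 2003).
Beaumont and Halvorsen are each not a combat-command-badge holder, so the next rule applies.
Among Beaumont and Halvorsen, alphabetically by surname: Beaumont before Halvorsen.
Full order: Moreau, Mbeki, Nguyen, Varga, Haddad, Bianchi, Beaumont, Halvorsen, Leclerc.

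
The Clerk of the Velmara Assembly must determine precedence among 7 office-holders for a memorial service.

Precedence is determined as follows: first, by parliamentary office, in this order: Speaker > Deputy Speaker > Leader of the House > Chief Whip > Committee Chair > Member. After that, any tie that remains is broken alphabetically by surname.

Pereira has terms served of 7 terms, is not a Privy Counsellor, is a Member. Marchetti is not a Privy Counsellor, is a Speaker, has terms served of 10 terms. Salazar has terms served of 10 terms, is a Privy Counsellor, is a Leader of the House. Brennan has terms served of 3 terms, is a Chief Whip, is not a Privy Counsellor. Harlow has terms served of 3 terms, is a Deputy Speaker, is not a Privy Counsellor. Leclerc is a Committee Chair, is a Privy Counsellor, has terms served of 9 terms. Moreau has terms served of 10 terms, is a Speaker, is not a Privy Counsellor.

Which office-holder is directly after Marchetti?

Moreau

By parliamentary office: Marchetti and Moreau (Speaker); then Harlow (Deputy Speaker); then Salazar (Leader of the House); then Brennan (Chief Whip); then Leclerc (Committee Chair); then Pereira (Member).
Among Marchetti and Moreau, alphabetically by surname: Marchetti before Moreau.
Order: Marchetti, Moreau, Harlow, Salazar, Brennan, Leclerc, Pereira.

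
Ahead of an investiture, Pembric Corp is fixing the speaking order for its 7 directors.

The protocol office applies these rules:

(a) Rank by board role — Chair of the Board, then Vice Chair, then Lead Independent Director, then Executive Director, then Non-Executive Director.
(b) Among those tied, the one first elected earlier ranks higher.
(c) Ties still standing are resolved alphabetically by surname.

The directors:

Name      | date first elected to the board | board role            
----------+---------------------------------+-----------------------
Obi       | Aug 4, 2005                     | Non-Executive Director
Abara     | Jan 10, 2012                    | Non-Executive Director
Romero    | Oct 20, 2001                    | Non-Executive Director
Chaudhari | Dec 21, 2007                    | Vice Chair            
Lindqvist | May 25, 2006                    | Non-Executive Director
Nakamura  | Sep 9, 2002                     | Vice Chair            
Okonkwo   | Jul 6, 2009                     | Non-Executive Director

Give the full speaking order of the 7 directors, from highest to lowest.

By board role: Nakamura and Chaudhari (Vice Chair); then Romero, Obi, Lindqvist, Okonkwo and Abara (Non-Executive Director).
Among Nakamura and Chaudhari, by date first elected to the board (earlier first): Nakamura (Sep 9, 2002) before Chaudhari (Dec 21, 2007).
Among Romero, Obi, Lindqvist, Okonkwo and Abara, by date first elected to the board (earlier first): Romero (Oct 20, 2001) before Obi (Aug 4, 2005) before Lindqvist (May 25, 2006) before Okonkwo (Jul 6, 2009) before Abara (Jan 10, 2012).
Full order: Nakamura, Chaudhari, Romero, Obi, Lindqvist, Okonkwo, Abara.

Nakamura, Chaudhari, Romero, Obi, Lindqvist, Okonkwo, Abara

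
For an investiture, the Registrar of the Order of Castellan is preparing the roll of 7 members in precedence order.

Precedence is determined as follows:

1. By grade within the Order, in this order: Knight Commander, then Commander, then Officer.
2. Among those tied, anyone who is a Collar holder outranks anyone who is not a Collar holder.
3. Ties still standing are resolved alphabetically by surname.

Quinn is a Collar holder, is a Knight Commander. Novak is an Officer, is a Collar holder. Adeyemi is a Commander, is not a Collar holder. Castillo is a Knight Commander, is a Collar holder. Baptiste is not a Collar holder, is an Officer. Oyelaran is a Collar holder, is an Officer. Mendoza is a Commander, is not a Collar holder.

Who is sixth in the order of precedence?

Oyelaran

By grade within the Order: Castillo and Quinn (Knight Commander); then Adeyemi and Mendoza (Commander); then Novak, Oyelaran and Baptiste (Officer).
Castillo and Quinn are each a Collar holder, so the next rule applies.
Among Castillo and Quinn, alphabetically by surname: Castillo before Quinn.
Adeyemi and Mendoza are each not a Collar holder, so the next rule applies.
Among Adeyemi and Mendoza, alphabetically by surname: Adeyemi before Mendoza.
Among Novak, Oyelaran and Baptiste, a Collar holder before not a Collar holder: Novak and Oyelaran (a Collar holder) before Baptiste (not a Collar holder).
Among Novak and Oyelaran, alphabetically by surname: Novak before Oyelaran.
Order: Castillo, Quinn, Adeyemi, Mendoza, Novak, Oyelaran, Baptiste.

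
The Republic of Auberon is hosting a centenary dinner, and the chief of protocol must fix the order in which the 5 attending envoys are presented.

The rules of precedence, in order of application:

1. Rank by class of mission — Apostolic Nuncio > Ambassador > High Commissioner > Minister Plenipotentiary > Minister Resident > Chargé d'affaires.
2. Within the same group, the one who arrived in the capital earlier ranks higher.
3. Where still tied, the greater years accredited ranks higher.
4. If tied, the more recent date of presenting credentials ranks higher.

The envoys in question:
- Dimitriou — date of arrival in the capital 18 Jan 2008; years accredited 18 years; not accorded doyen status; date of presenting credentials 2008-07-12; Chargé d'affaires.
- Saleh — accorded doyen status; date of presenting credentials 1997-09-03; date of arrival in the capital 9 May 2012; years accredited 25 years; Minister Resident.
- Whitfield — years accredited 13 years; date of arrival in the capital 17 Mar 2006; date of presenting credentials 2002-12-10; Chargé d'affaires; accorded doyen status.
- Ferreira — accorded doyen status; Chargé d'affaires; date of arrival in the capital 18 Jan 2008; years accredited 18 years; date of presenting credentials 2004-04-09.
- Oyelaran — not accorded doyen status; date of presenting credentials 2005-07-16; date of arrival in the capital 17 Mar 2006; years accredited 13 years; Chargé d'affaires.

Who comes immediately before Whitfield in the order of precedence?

By class of mission: Saleh (Minister Resident); then Oyelaran, Whitfield, Dimitriou and Ferreira (Chargé d'affaires).
Among Oyelaran, Whitfield, Dimitriou and Ferreira, by date of arrival in the capital (earlier first): Oyelaran and Whitfield (17 Mar 2006) before Dimitriou and Ferreira (18 Jan 2008).
Oyelaran and Whitfield both have years accredited 13 years, so the next rule applies.
Among Oyelaran and Whitfield, by date of presenting credentials (later first): Oyelaran (2005-07-16) before Whitfield (2002-12-10).
Dimitriou and Ferreira both have years accredited 18 years, so the next rule applies.
Among Dimitriou and Ferreira, by date of presenting credentials (later first): Dimitriou (2008-07-12) before Ferreira (2004-04-09).
Order: Saleh, Oyelaran, Whitfield, Dimitriou, Ferreira.

Oyelaran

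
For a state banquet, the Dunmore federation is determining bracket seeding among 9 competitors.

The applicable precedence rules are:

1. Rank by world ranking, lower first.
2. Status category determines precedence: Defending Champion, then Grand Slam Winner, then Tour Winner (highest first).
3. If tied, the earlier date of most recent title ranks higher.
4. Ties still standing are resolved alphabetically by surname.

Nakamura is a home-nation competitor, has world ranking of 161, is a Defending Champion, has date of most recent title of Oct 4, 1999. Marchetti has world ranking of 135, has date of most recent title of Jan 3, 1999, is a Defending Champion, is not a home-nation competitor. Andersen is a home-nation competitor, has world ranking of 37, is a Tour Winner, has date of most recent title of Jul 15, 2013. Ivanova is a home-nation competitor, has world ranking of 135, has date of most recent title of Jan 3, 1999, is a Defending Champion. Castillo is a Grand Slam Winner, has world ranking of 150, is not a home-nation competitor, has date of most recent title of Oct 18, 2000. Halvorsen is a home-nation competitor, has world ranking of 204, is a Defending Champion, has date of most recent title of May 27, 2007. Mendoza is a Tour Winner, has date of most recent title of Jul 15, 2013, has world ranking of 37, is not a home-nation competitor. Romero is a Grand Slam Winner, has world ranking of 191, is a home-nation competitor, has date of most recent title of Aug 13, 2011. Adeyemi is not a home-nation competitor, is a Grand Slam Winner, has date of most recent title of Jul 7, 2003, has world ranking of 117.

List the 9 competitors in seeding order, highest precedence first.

By world ranking (lower first): Andersen and Mendoza (both 37); then Adeyemi (117); then Ivanova and Marchetti (both 135); then Castillo (150); then Nakamura (161); then Romero (191); then Halvorsen (204).
Andersen and Mendoza are each Tour Winner, so the next rule applies.
Andersen and Mendoza both have date of most recent title Jul 15, 2013, so the next rule applies.
Among Andersen and Mendoza, alphabetically by surname: Andersen before Mendoza.
Ivanova and Marchetti are each Defending Champion, so the next rule applies.
Ivanova and Marchetti both have date of most recent title Jan 3, 1999, so the next rule applies.
Among Ivanova and Marchetti, alphabetically by surname: Ivanova before Marchetti.
Full order: Andersen, Mendoza, Adeyemi, Ivanova, Marchetti, Castillo, Nakamura, Romero, Halvorsen.

Andersen, Mendoza, Adeyemi, Ivanova, Marchetti, Castillo, Nakamura, Romero, Halvorsen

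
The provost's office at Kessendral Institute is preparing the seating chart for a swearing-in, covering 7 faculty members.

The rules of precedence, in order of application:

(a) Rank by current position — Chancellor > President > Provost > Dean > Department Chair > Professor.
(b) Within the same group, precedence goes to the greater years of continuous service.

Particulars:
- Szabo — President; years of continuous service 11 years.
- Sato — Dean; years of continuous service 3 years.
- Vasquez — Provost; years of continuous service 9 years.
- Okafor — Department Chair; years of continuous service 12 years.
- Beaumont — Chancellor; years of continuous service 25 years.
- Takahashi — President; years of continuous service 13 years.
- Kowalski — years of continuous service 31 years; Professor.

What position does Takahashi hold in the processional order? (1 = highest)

2

By current position: Beaumont (Chancellor); then Takahashi and Szabo (President); then Vasquez (Provost); then Sato (Dean); then Okafor (Department Chair); then Kowalski (Professor).
Among Takahashi and Szabo, by years of continuous service (higher first): Takahashi (13 years) before Szabo (11 years).
Order: Beaumont, Takahashi, Szabo, Vasquez, Sato, Okafor, Kowalski. So position 2.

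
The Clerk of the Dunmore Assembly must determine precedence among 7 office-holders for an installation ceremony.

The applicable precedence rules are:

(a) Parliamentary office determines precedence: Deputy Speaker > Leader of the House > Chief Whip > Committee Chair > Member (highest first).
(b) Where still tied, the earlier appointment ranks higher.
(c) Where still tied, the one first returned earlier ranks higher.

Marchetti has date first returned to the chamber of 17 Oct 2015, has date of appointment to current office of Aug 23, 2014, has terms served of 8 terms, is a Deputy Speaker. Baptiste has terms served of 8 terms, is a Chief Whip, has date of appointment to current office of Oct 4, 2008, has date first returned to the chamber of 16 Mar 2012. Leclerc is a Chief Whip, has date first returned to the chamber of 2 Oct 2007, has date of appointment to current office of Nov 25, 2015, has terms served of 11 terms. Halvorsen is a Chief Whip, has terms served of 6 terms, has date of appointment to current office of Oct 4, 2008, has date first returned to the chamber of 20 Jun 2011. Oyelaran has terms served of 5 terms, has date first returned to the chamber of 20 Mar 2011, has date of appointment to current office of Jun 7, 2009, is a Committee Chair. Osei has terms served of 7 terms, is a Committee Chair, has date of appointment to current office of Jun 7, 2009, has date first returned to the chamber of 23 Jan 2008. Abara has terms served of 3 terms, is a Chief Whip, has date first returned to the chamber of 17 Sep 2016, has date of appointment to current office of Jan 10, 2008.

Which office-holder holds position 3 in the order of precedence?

By parliamentary office: Marchetti (Deputy Speaker); then Abara, Halvorsen, Baptiste and Leclerc (Chief Whip); then Osei and Oyelaran (Committee Chair).
Among Abara, Halvorsen, Baptiste and Leclerc, by date of appointment to current office (earlier first): Abara (Jan 10, 2008) before Halvorsen and Baptiste (Oct 4, 2008) before Leclerc (Nov 25, 2015).
Among Halvorsen and Baptiste, by date first returned to the chamber (earlier first): Halvorsen (20 Jun 2011) before Baptiste (16 Mar 2012).
Osei and Oyelaran both have date of appointment to current office Jun 7, 2009, so the next rule applies.
Among Osei and Oyelaran, by date first returned to the chamber (earlier first): Osei (23 Jan 2008) before Oyelaran (20 Mar 2011).
Order: Marchetti, Abara, Halvorsen, Baptiste, Leclerc, Osei, Oyelaran.

Halvorsen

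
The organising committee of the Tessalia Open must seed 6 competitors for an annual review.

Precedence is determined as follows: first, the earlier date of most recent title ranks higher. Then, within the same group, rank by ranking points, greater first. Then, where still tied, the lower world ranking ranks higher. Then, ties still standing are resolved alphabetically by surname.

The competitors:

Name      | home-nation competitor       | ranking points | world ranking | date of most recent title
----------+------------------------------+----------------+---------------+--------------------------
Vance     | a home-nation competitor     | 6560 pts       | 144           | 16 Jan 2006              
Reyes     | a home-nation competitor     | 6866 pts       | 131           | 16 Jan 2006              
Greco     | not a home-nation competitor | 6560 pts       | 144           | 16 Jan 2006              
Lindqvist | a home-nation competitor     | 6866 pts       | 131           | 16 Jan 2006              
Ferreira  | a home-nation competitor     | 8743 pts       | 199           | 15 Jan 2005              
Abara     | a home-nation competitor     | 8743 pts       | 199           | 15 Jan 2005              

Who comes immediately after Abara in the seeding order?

Ferreira

By date of most recent title (earlier first): Abara and Ferreira (both 15 Jan 2005); then Lindqvist, Reyes, Greco and Vance (each 16 Jan 2006).
Abara and Ferreira both have ranking points 8743 pts, so the next rule applies.
Abara and Ferreira both have world ranking 199, so the next rule applies.
Among Abara and Ferreira, alphabetically by surname: Abara before Ferreira.
Among Lindqvist, Reyes, Greco and Vance, by ranking points (higher first): Lindqvist and Reyes (6866 pts) before Greco and Vance (6560 pts).
Lindqvist and Reyes both have world ranking 131, so the next rule applies.
Among Lindqvist and Reyes, alphabetically by surname: Lindqvist before Reyes.
Greco and Vance both have world ranking 144, so the next rule applies.
Among Greco and Vance, alphabetically by surname: Greco before Vance.
Order: Abara, Ferreira, Lindqvist, Reyes, Greco, Vance.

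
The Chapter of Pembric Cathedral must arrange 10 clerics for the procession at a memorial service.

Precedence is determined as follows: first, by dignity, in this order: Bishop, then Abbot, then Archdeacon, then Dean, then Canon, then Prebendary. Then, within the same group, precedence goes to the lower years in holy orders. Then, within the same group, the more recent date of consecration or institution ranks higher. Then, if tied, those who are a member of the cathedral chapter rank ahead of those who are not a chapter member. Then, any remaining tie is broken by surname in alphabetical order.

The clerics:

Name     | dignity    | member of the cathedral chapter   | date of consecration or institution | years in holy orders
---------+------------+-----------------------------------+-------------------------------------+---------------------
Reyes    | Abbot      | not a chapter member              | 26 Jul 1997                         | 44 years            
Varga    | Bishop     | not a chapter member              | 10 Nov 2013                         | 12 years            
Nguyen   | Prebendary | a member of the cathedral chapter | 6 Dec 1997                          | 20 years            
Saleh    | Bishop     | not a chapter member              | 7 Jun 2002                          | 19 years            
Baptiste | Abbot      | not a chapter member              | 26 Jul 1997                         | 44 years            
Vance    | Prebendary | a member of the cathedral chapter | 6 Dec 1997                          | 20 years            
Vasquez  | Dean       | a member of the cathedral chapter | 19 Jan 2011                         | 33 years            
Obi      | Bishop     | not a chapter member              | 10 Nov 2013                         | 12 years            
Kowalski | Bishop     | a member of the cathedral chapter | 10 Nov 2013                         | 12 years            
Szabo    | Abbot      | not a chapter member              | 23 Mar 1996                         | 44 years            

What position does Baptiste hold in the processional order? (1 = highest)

By dignity: Kowalski, Obi, Varga and Saleh (Bishop); then Baptiste, Reyes and Szabo (Abbot); then Vasquez (Dean); then Nguyen and Vance (Prebendary).
Among Kowalski, Obi, Varga and Saleh, by years in holy orders (lower first): Kowalski, Obi and Varga (12 years) before Saleh (19 years).
Kowalski, Obi and Varga all have date of consecration or institution 10 Nov 2013, so the next rule applies.
Among Kowalski, Obi and Varga, a member of the cathedral chapter before not a chapter member: Kowalski (a member of the cathedral chapter) before Obi and Varga (not a chapter member).
Among Obi and Varga, alphabetically by surname: Obi before Varga.
Baptiste, Reyes and Szabo all have years in holy orders 44 years, so the next rule applies.
Among Baptiste, Reyes and Szabo, by date of consecration or institution (later first): Baptiste and Reyes (26 Jul 1997) before Szabo (23 Mar 1996).
Baptiste and Reyes are each not a chapter member, so the next rule applies.
Among Baptiste and Reyes, alphabetically by surname: Baptiste before Reyes.
Nguyen and Vance both have years in holy orders 20 years, so the next rule applies.
Nguyen and Vance both have date of consecration or institution 6 Dec 1997, so the next rule applies.
Nguyen and Vance are each a member of the cathedral chapter, so the next rule applies.
Among Nguyen and Vance, alphabetically by surname: Nguyen before Vance.
Order: Kowalski, Obi, Varga, Saleh, Baptiste, Reyes, Szabo, Vasquez, Nguyen, Vance. So position 5.

5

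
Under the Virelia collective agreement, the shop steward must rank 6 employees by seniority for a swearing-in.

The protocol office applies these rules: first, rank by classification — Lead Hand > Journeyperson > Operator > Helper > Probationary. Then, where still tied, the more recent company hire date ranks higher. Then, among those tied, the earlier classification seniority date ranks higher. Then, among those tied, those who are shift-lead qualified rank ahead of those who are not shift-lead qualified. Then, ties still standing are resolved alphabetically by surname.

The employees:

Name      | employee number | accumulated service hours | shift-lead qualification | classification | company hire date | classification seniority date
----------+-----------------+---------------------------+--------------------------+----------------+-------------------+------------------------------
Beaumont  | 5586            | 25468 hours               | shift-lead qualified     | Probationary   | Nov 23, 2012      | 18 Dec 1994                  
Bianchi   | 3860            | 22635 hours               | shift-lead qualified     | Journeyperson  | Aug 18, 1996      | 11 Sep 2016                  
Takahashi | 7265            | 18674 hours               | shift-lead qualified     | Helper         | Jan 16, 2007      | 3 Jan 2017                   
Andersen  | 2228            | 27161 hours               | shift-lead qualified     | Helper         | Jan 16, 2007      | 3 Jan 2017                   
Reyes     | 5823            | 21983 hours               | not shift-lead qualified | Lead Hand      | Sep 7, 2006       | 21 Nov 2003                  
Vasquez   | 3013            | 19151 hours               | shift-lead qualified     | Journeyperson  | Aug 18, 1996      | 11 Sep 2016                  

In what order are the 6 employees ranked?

Reyes, Bianchi, Vasquez, Andersen, Takahashi, Beaumont

By classification: Reyes (Lead Hand); then Bianchi and Vasquez (Journeyperson); then Andersen and Takahashi (Helper); then Beaumont (Probationary).
Bianchi and Vasquez both have company hire date Aug 18, 1996, so the next rule applies.
Bianchi and Vasquez both have classification seniority date 11 Sep 2016, so the next rule applies.
Bianchi and Vasquez are each shift-lead qualified, so the next rule applies.
Among Bianchi and Vasquez, alphabetically by surname: Bianchi before Vasquez.
Andersen and Takahashi both have company hire date Jan 16, 2007, so the next rule applies.
Andersen and Takahashi both have classification seniority date 3 Jan 2017, so the next rule applies.
Andersen and Takahashi are each shift-lead qualified, so the next rule applies.
Among Andersen and Takahashi, alphabetically by surname: Andersen before Takahashi.
Full order: Reyes, Bianchi, Vasquez, Andersen, Takahashi, Beaumont.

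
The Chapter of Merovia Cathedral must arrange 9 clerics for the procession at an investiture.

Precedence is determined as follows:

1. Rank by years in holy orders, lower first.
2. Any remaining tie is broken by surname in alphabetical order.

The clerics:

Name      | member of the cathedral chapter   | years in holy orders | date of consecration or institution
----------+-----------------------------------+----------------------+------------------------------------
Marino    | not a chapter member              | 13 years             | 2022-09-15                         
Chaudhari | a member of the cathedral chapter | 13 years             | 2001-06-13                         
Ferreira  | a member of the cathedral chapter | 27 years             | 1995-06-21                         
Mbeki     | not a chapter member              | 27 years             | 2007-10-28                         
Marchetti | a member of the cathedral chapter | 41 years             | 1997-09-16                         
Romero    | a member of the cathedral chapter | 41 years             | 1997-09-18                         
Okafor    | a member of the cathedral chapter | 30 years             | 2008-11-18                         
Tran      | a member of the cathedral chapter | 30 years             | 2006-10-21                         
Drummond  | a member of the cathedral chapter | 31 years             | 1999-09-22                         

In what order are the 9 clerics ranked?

By years in holy orders (lower first): Chaudhari and Marino (both 13 years); then Ferreira and Mbeki (both 27 years); then Okafor and Tran (both 30 years); then Drummond (31 years); then Marchetti and Romero (both 41 years).
Among Chaudhari and Marino, alphabetically by surname: Chaudhari before Marino.
Among Ferreira and Mbeki, alphabetically by surname: Ferreira before Mbeki.
Among Okafor and Tran, alphabetically by surname: Okafor before Tran.
Among Marchetti and Romero, alphabetically by surname: Marchetti before Romero.
Full order: Chaudhari, Marino, Ferreira, Mbeki, Okafor, Tran, Drummond, Marchetti, Romero.

Chaudhari, Marino, Ferreira, Mbeki, Okafor, Tran, Drummond, Marchetti, Romero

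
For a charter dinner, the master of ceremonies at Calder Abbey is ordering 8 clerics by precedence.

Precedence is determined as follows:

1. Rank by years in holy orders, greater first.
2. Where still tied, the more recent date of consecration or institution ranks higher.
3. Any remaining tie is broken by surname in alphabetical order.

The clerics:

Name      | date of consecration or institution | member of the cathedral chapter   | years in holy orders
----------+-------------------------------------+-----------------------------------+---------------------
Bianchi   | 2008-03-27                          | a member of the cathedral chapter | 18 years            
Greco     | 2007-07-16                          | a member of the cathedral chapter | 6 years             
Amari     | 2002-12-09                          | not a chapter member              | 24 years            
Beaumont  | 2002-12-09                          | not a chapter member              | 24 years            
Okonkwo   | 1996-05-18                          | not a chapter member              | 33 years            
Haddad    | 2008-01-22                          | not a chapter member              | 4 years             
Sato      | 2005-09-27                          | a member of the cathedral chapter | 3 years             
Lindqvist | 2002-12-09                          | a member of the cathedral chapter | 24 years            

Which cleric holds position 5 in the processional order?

Bianchi

By years in holy orders (higher first): Okonkwo (33 years); then Amari, Beaumont and Lindqvist (each 24 years); then Bianchi (18 years); then Greco (6 years); then Haddad (4 years); then Sato (3 years).
Amari, Beaumont and Lindqvist all have date of consecration or institution 2002-12-09, so the next rule applies.
Among Amari, Beaumont and Lindqvist, alphabetically by surname: Amari before Beaumont before Lindqvist.
Order: Okonkwo, Amari, Beaumont, Lindqvist, Bianchi, Greco, Haddad, Sato.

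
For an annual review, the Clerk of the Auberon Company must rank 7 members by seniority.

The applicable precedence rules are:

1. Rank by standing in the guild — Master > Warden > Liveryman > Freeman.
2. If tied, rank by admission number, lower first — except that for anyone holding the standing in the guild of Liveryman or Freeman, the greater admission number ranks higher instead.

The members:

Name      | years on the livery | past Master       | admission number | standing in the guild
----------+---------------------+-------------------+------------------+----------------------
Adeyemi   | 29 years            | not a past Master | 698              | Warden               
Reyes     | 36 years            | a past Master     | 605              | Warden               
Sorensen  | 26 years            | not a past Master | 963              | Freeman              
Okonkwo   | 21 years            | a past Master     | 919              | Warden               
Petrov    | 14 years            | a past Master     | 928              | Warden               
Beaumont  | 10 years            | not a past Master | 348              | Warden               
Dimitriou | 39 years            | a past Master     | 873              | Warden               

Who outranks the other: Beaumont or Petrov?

By standing in the guild: Beaumont, Reyes, Adeyemi, Dimitriou, Okonkwo and Petrov (Warden); then Sorensen (Freeman).
Among Beaumont, Reyes, Adeyemi, Dimitriou, Okonkwo and Petrov, by admission number (lower first): Beaumont (348) before Reyes (605) before Adeyemi (698) before Dimitriou (873) before Okonkwo (919) before Petrov (928).
So Beaumont takes precedence.

Beaumont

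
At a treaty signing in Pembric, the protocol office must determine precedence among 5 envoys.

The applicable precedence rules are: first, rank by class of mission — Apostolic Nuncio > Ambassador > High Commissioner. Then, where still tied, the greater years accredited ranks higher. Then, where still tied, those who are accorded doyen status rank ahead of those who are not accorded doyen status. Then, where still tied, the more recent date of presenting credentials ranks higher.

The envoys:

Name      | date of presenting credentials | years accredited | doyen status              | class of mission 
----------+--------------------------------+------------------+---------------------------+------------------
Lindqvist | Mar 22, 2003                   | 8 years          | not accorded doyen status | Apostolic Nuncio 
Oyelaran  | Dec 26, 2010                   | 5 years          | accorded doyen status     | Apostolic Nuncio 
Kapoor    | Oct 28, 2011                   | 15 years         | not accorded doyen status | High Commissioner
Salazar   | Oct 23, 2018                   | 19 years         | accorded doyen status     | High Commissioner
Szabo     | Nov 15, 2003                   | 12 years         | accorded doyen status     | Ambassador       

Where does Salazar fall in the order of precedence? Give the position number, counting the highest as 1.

4

By class of mission: Lindqvist and Oyelaran (Apostolic Nuncio); then Szabo (Ambassador); then Salazar and Kapoor (High Commissioner).
Among Lindqvist and Oyelaran, by years accredited (higher first): Lindqvist (8 years) before Oyelaran (5 years).
Among Salazar and Kapoor, by years accredited (higher first): Salazar (19 years) before Kapoor (15 years).
Order: Lindqvist, Oyelaran, Szabo, Salazar, Kapoor. So position 4.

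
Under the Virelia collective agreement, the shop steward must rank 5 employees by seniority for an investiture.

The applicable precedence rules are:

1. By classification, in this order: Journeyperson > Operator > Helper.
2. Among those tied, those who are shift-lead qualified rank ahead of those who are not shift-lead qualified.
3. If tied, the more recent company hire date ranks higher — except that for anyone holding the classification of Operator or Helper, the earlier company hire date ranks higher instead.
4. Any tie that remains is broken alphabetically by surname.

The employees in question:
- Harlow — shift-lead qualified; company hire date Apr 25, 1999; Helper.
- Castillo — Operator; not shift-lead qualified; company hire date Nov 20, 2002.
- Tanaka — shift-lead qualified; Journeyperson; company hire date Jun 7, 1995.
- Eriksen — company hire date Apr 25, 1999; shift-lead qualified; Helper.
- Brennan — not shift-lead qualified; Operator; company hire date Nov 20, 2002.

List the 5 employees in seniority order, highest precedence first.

Tanaka, Brennan, Castillo, Eriksen, Harlow

By classification: Tanaka (Journeyperson); then Brennan and Castillo (Operator); then Eriksen and Harlow (Helper).
Brennan and Castillo are each not shift-lead qualified, so the next rule applies.
Brennan and Castillo both have company hire date Nov 20, 2002, so the next rule applies.
Among Brennan and Castillo, alphabetically by surname: Brennan before Castillo.
Eriksen and Harlow are each shift-lead qualified, so the next rule applies.
Eriksen and Harlow both have company hire date Apr 25, 1999, so the next rule applies.
Among Eriksen and Harlow, alphabetically by surname: Eriksen before Harlow.
Full order: Tanaka, Brennan, Castillo, Eriksen, Harlow.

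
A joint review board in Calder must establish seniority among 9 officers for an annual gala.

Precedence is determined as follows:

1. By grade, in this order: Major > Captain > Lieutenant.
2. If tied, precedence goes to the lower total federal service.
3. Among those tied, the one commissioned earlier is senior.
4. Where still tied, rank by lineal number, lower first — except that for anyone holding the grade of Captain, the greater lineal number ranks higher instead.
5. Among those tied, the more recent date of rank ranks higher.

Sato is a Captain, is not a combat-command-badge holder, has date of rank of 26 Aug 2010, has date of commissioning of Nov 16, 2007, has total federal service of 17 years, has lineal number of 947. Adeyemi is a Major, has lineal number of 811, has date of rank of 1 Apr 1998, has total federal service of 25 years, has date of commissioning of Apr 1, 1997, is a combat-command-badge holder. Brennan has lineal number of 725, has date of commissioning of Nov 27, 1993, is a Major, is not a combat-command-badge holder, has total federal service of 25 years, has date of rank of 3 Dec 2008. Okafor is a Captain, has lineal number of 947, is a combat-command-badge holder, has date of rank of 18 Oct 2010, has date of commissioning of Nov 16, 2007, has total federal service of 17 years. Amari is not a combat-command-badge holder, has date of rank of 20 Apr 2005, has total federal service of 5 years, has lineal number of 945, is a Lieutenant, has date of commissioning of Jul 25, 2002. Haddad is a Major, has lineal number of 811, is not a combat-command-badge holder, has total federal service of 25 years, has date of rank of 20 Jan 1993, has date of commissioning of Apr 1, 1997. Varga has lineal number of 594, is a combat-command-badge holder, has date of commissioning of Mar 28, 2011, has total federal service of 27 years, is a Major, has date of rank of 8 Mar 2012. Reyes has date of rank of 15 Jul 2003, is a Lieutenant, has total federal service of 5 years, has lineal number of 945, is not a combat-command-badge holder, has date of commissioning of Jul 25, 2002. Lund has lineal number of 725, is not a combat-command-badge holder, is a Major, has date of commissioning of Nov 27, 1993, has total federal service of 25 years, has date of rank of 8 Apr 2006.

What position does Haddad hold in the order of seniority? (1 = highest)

By grade: Brennan, Lund, Adeyemi, Haddad and Varga (Major); then Okafor and Sato (Captain); then Amari and Reyes (Lieutenant).
Among Brennan, Lund, Adeyemi, Haddad and Varga, by total federal service (lower first): Brennan, Lund, Adeyemi and Haddad (25 years) before Varga (27 years).
Among Brennan, Lund, Adeyemi and Haddad, by date of commissioning (earlier first): Brennan and Lund (Nov 27, 1993) before Adeyemi and Haddad (Apr 1, 1997).
Brennan and Lund both have lineal number 725, so the next rule applies.
Among Brennan and Lund, by date of rank (later first): Brennan (3 Dec 2008) before Lund (8 Apr 2006).
Adeyemi and Haddad both have lineal number 811, so the next rule applies.
Among Adeyemi and Haddad, by date of rank (later first): Adeyemi (1 Apr 1998) before Haddad (20 Jan 1993).
Okafor and Sato both have total federal service 17 years, so the next rule applies.
Okafor and Sato both have date of commissioning Nov 16, 2007, so the next rule applies.
Okafor and Sato both have lineal number 947, so the next rule applies.
Among Okafor and Sato, by date of rank (later first): Okafor (18 Oct 2010) before Sato (26 Aug 2010).
Amari and Reyes both have total federal service 5 years, so the next rule applies.
Amari and Reyes both have date of commissioning Jul 25, 2002, so the next rule applies.
Amari and Reyes both have lineal number 945, so the next rule applies.
Among Amari and Reyes, by date of rank (later first): Amari (20 Apr 2005) before Reyes (15 Jul 2003).
Order: Brennan, Lund, Adeyemi, Haddad, Varga, Okafor, Sato, Amari, Reyes. So position 4.

4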